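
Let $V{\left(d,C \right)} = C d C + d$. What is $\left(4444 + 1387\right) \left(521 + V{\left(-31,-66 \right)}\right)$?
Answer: $-784537726$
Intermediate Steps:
$V{\left(d,C \right)} = d + d C^{2}$ ($V{\left(d,C \right)} = d C^{2} + d = d + d C^{2}$)
$\left(4444 + 1387\right) \left(521 + V{\left(-31,-66 \right)}\right) = \left(4444 + 1387\right) \left(521 - 31 \left(1 + \left(-66\right)^{2}\right)\right) = 5831 \left(521 - 31 \left(1 + 4356\right)\right) = 5831 \left(521 - 135067\right) = 5831 \left(-134546\right) = -784537726$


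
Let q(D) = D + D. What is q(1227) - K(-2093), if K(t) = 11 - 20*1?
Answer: 2463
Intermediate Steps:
K(t) = -9 (K(t) = 11 - 20 = -9)
q(D) = 2*D
q(1227) - K(-2093) = 2*1227 - 1*(-9) = 2454 + 9 = 2463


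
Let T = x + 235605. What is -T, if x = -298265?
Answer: 62660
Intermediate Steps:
T = -62660 (T = -298265 + 235605 = -62660)
-T = -1*(-62660) = 62660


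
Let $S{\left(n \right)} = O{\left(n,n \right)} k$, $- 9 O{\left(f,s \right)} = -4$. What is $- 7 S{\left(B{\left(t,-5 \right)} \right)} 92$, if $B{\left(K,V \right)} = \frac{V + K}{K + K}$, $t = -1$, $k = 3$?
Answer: $- \frac{2576}{3} \approx -858.67$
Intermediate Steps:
$O{\left(f,s \right)} = \frac{4}{9}$ ($O{\left(f,s \right)} = \left(- \frac{1}{9}\right) \left(-4\right) = \frac{4}{9}$)
$B{\left(K,V \right)} = \frac{K + V}{2 K}$
$S{\left(n \right)} = \frac{4}{3}$ ($S{\left(n \right)} = \frac{4}{9} \cdot 3 = \frac{4}{3}$)
$- 7 S{\left(B{\left(t,-5 \right)} \right)} 92 = \left(-7\right) \frac{4}{3} \cdot 92 = \left(- \frac{28}{3}\right) 92 = - \frac{2576}{3}$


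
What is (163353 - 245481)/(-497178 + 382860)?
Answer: 472/657 ≈ 0.71842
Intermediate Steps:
(163353 - 245481)/(-497178 + 382860) = -82128/(-114318) = -82128*(-1/114318) = 472/657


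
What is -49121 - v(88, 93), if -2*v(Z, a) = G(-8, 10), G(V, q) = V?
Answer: -49125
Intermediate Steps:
v(Z, a) = 4 (v(Z, a) = -½*(-8) = 4)
-49121 - v(88, 93) = -49121 - 1*4 = -49121 - 4 = -49125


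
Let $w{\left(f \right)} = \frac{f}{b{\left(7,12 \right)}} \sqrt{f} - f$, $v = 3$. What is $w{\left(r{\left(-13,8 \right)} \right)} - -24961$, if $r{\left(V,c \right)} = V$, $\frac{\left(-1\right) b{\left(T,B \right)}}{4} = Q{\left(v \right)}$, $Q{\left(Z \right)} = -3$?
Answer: $24974 - \frac{13 i \sqrt{13}}{12} \approx 24974.0 - 3.906 i$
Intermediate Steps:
$b{\left(T,B \right)} = 12$ ($b{\left(T,B \right)} = \left(-4\right) \left(-3\right) = 12$)
$w{\left(f \right)} = - f + \frac{f^{\frac{3}{2}}}{12}$ ($w{\left(f \right)} = \frac{f}{12} \sqrt{f} - f = \frac{f^{\frac{3}{2}}}{12} - f = - f + \frac{f^{\frac{3}{2}}}{12}$)
$w{\left(r{\left(-13,8 \right)} \right)} - -24961 = \left(\left(-1\right) \left(-13\right) + \frac{\left(-13\right)^{\frac{3}{2}}}{12}\right) - -24961 = \left(13 + \frac{\left(-13\right) i \sqrt{13}}{12}\right) + 24961 = \left(13 - \frac{13 i \sqrt{13}}{12}\right) + 24961 = 24974 - \frac{13 i \sqrt{13}}{12}$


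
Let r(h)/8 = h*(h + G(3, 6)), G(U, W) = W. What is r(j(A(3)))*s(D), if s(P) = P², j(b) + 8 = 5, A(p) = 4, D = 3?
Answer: -648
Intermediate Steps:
j(b) = -3 (j(b) = -8 + 5 = -3)
r(h) = 8*h*(6 + h) (r(h) = 8*(h*(h + 6)) = 8*(h*(6 + h)) = 8*h*(6 + h))
r(j(A(3)))*s(D) = (8*(-3)*(6 - 3))*3² = (8*(-3)*3)*9 = -72*9 = -648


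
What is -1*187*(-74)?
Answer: 13838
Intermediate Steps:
-1*187*(-74) = -187*(-74) = 13838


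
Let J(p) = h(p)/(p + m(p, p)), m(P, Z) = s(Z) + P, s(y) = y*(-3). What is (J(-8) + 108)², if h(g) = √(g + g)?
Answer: (216 + I)²/4 ≈ 11664.0 + 108.0*I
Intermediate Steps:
s(y) = -3*y
m(P, Z) = P - 3*Z (m(P, Z) = -3*Z + P = P - 3*Z)
h(g) = √2*√g (h(g) = √(2*g) = √2*√g)
J(p) = -√2/√p (J(p) = (√2*√p)/(p + (p - 3*p)) = (√2*√p)/(p - 2*p) = (√2*√p)/((-p)) = (√2*√p)*(-1/p) = -√2/√p)
(J(-8) + 108)² = (-√2/√(-8) + 108)² = (-√2*(-I*√2/4) + 108)² = (I/2 + 108)² = (108 + I/2)²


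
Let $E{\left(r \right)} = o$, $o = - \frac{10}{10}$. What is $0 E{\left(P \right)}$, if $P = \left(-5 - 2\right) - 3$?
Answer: $0$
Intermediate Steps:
$o = -1$ ($o = \left(-10\right) \frac{1}{10} = -1$)
$P = -10$ ($P = -7 - 3 = -10$)
$E{\left(r \right)} = -1$
$0 E{\left(P \right)} = 0 \left(-1\right) = 0$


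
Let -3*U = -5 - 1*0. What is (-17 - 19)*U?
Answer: -60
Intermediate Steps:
U = 5/3 (U = -(-5 - 1*0)/3 = -(-5 + 0)/3 = -⅓*(-5) = 5/3 ≈ 1.6667)
(-17 - 19)*U = (-17 - 19)*(5/3) = -36*5/3 = -60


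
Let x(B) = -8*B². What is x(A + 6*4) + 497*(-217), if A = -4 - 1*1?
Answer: -110737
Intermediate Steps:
A = -5 (A = -4 - 1 = -5)
x(A + 6*4) + 497*(-217) = -8*(-5 + 6*4)² + 497*(-217) = -8*(-5 + 24)² - 107849 = -8*19² - 107849 = -8*361 - 107849 = -2888 - 107849 = -110737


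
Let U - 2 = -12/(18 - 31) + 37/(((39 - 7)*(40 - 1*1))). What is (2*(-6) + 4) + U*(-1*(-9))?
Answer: 7727/416 ≈ 18.575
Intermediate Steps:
U = 3685/1248 (U = 2 + (-12/(18 - 31) + 37/(((39 - 7)*(40 - 1*1)))) = 2 + (-12/(-13) + 37/((32*(40 - 1)))) = 2 + (-12*(-1/13) + 37/((32*39))) = 2 + (12/13 + 37/1248) = 2 + 1189/1248 = 3685/1248 ≈ 2.9527)
(2*(-6) + 4) + U*(-1*(-9)) = (2*(-6) + 4) + 3685*(-1*(-9))/1248 = (-12 + 4) + (3685/1248)*9 = -8 + 11055/416 = 7727/416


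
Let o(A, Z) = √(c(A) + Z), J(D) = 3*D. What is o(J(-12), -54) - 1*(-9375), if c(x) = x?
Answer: 9375 + 3*I*√10 ≈ 9375.0 + 9.4868*I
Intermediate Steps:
o(A, Z) = √(A + Z)
o(J(-12), -54) - 1*(-9375) = √(3*(-12) - 54) - 1*(-9375) = √(-36 - 54) + 9375 = √(-90) + 9375 = 3*I*√10 + 9375 = 9375 + 3*I*√10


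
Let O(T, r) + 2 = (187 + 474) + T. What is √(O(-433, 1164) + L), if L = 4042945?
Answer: √4043171 ≈ 2010.8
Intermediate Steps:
O(T, r) = 659 + T (O(T, r) = -2 + ((187 + 474) + T) = -2 + (661 + T) = 659 + T)
√(O(-433, 1164) + L) = √((659 - 433) + 4042945) = √(226 + 4042945) = √4043171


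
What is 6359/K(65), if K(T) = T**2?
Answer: 6359/4225 ≈ 1.5051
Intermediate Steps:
6359/K(65) = 6359/(65**2) = 6359/4225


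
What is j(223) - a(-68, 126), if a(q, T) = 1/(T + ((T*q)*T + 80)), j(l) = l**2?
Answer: 53675592899/1079362 ≈ 49729.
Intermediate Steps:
a(q, T) = 1/(80 + T + q*T**2) (a(q, T) = 1/(T + (q*T**2 + 80)) = 1/(T + (80 + q*T**2)) = 1/(80 + T + q*T**2))
j(223) - a(-68, 126) = 223**2 - 1/(80 + 126 - 68*126**2) = 49729 - 1/(80 + 126 - 68*15876) = 49729 - 1/(80 + 126 - 1079568) = 49729 - 1/(-1079362) = 49729 - 1*(-1/1079362) = 49729 + 1/1079362 = 53675592899/1079362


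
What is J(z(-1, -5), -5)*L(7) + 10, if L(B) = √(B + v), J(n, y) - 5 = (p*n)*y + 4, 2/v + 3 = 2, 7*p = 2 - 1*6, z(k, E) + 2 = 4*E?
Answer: 10 - 377*√5/7 ≈ -110.43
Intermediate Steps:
z(k, E) = -2 + 4*E
p = -4/7 (p = (2 - 1*6)/7 = (2 - 6)/7 = (⅐)*(-4) = -4/7 ≈ -0.57143)
v = -2 (v = 2/(-3 + 2) = 2/(-1) = 2*(-1) = -2)
J(n, y) = 9 - 4*n*y/7 (J(n, y) = 5 + ((-4*n/7)*y + 4) = 5 + (-4*n*y/7 + 4) = 5 + (4 - 4*n*y/7) = 9 - 4*n*y/7)
L(B) = √(-2 + B) (L(B) = √(B - 2) = √(-2 + B))
J(z(-1, -5), -5)*L(7) + 10 = (9 - 4/7*(-2 + 4*(-5))*(-5))*√(-2 + 7) + 10 = (9 - 4/7*(-2 - 20)*(-5))*√5 + 10 = (9 - 4/7*(-22)*(-5))*√5 + 10 = (9 - 440/7)*√5 + 10 = -377*√5/7 + 10 = 10 - 377*√5/7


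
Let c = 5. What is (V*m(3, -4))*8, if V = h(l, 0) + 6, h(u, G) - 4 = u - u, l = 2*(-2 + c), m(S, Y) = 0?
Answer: 0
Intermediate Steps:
l = 6 (l = 2*(-2 + 5) = 2*3 = 6)
h(u, G) = 4 (h(u, G) = 4 + (u - u) = 4 + 0 = 4)
V = 10 (V = 4 + 6 = 10)
(V*m(3, -4))*8 = (10*0)*8 = 0*8 = 0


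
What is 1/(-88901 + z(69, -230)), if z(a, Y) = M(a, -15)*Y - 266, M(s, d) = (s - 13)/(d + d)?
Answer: -3/266213 ≈ -1.1269e-5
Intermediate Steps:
M(s, d) = (-13 + s)/(2*d) (M(s, d) = (-13 + s)/((2*d)) = (-13 + s)*(1/(2*d)) = (-13 + s)/(2*d))
z(a, Y) = -266 + Y*(13/30 - a/30) (z(a, Y) = ((½)*(-13 + a)/(-15))*Y - 266 = ((½)*(-1/15)*(-13 + a))*Y - 266 = (13/30 - a/30)*Y - 266 = Y*(13/30 - a/30) - 266 = -266 + Y*(13/30 - a/30))
1/(-88901 + z(69, -230)) = 1/(-88901 + (-266 + (1/30)*(-230)*(13 - 1*69))) = 1/(-88901 + (-266 + (1/30)*(-230)*(13 - 69))) = 1/(-88901 + (-266 + (1/30)*(-230)*(-56))) = 1/(-88901 + (-266 + 1288/3)) = 1/(-88901 + 490/3) = 1/(-266213/3) = -3/266213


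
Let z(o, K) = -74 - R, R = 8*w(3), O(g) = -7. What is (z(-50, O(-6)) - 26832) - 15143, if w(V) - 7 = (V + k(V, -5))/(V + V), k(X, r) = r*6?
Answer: -42069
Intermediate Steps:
k(X, r) = 6*r
w(V) = 7 + (-30 + V)/(2*V) (w(V) = 7 + (V + 6*(-5))/(V + V) = 7 + (V - 30)/((2*V)) = 7 + (-30 + V)*(1/(2*V)) = 7 + (-30 + V)/(2*V))
R = 20 (R = 8*(15/2 - 15/3) = 8*(15/2 - 15*⅓) = 8*(15/2 - 5) = 8*(5/2) = 20)
z(o, K) = -94 (z(o, K) = -74 - 1*20 = -74 - 20 = -94)
(z(-50, O(-6)) - 26832) - 15143 = (-94 - 26832) - 15143 = -26926 - 15143 = -42069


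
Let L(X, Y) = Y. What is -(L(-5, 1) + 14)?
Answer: -15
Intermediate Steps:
-(L(-5, 1) + 14) = -(1 + 14) = -1*15 = -15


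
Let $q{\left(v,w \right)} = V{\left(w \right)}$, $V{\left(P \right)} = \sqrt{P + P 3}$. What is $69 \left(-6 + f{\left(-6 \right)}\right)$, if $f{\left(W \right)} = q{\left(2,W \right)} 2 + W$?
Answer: $-828 + 276 i \sqrt{6} \approx -828.0 + 676.06 i$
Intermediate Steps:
$V{\left(P \right)} = 2 \sqrt{P}$ ($V{\left(P \right)} = \sqrt{P + 3 P} = \sqrt{4 P} = 2 \sqrt{P}$)
$q{\left(v,w \right)} = 2 \sqrt{w}$
$f{\left(W \right)} = W + 4 \sqrt{W}$ ($f{\left(W \right)} = 2 \sqrt{W} 2 + W = 4 \sqrt{W} + W = W + 4 \sqrt{W}$)
$69 \left(-6 + f{\left(-6 \right)}\right) = 69 \left(-6 - \left(6 - 4 \sqrt{-6}\right)\right) = 69 \left(-6 - \left(6 - 4 i \sqrt{6}\right)\right) = 69 \left(-12 + 4 i \sqrt{6}\right) = -828 + 276 i \sqrt{6}$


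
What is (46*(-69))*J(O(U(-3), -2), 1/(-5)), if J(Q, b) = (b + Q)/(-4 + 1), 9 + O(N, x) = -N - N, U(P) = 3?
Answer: -80408/5 ≈ -16082.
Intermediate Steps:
O(N, x) = -9 - 2*N (O(N, x) = -9 + (-N - N) = -9 - 2*N)
J(Q, b) = -Q/3 - b/3 (J(Q, b) = (Q + b)/(-3) = (Q + b)*(-1/3) = -Q/3 - b/3)
(46*(-69))*J(O(U(-3), -2), 1/(-5)) = (46*(-69))*(-(-9 - 2*3)/3 - 1/(3*(-5))) = -3174*(-(-9 - 6)/3 - (-1)/(3*5)) = -3174*(-1/3*(-15) - 1/3*(-1/5)) = -3174*(5 + 1/15) = -3174*76/15 = -80408/5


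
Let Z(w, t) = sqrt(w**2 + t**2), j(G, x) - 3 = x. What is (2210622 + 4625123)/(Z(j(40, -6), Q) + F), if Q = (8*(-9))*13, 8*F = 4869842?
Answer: 66577996204580/5928826258561 - 328115760*sqrt(97345)/5928826258561 ≈ 11.212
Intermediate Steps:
F = 2434921/4 (F = (1/8)*4869842 = 2434921/4 ≈ 6.0873e+5)
j(G, x) = 3 + x
Q = -936 (Q = -72*13 = -936)
Z(w, t) = sqrt(t**2 + w**2)
(2210622 + 4625123)/(Z(j(40, -6), Q) + F) = (2210622 + 4625123)/(sqrt((-936)**2 + (3 - 6)**2) + 2434921/4) = 6835745/(sqrt(876096 + (-3)**2) + 2434921/4) = 6835745/(sqrt(876096 + 9) + 2434921/4) = 6835745/(sqrt(876105) + 2434921/4) = 6835745/(3*sqrt(97345) + 2434921/4) = 6835745/(2434921/4 + 3*sqrt(97345))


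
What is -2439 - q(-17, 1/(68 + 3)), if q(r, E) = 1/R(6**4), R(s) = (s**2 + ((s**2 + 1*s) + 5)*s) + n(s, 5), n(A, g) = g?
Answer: -5317381101268/2180148053 ≈ -2439.0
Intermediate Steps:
R(s) = 5 + s**2 + s*(5 + s + s**2) (R(s) = (s**2 + ((s**2 + 1*s) + 5)*s) + 5 = (s**2 + ((s**2 + s) + 5)*s) + 5 = (s**2 + ((s + s**2) + 5)*s) + 5 = (s**2 + (5 + s + s**2)*s) + 5 = (s**2 + s*(5 + s + s**2)) + 5 = 5 + s**2 + s*(5 + s + s**2))
q(r, E) = 1/2180148053 (q(r, E) = 1/(5 + (6**4)**3 + 2*(6**4)**2 + 5*6**4) = 1/(5 + 1296**3 + 2*1296**2 + 5*1296) = 1/(5 + 2176782336 + 2*1679616 + 6480) = 1/(5 + 2176782336 + 3359232 + 6480) = 1/2180148053)
-2439 - q(-17, 1/(68 + 3)) = -2439 - 1*1/2180148053 = -2439 - 1/2180148053 = -5317381101268/2180148053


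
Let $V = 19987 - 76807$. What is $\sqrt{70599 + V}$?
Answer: $3 \sqrt{1531} \approx 117.38$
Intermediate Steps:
$V = -56820$
$\sqrt{70599 + V} = \sqrt{70599 - 56820} = \sqrt{13779} = 3 \sqrt{1531}$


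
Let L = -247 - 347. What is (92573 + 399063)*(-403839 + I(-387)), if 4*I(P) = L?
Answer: -198614798550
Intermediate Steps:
L = -594
I(P) = -297/2 (I(P) = (¼)*(-594) = -297/2)
(92573 + 399063)*(-403839 + I(-387)) = (92573 + 399063)*(-403839 - 297/2) = 491636*(-807975/2) = -198614798550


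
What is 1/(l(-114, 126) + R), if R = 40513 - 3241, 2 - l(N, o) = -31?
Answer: 1/37305 ≈ 2.6806e-5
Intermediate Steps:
l(N, o) = 33 (l(N, o) = 2 - 1*(-31) = 2 + 31 = 33)
R = 37272
1/(l(-114, 126) + R) = 1/(33 + 37272) = 1/37305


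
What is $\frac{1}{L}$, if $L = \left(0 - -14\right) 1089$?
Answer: $\frac{1}{15246} \approx 6.5591 \cdot 10^{-5}$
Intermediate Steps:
$L = 15246$ ($L = \left(0 + 14\right) 1089 = 14 \cdot 1089 = 15246$)
$\frac{1}{L} = \frac{1}{15246}$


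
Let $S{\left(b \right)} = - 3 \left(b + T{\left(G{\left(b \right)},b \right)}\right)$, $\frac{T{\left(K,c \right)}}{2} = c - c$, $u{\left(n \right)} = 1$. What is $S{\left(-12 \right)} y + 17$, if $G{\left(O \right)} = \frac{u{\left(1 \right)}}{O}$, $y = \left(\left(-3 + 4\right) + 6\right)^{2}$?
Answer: $1781$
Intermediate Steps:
$y = 49$ ($y = \left(1 + 6\right)^{2} = 7^{2} = 49$)
$G{\left(O \right)} = \frac{1}{O}$ ($G{\left(O \right)} = 1 \frac{1}{O} = \frac{1}{O}$)
$T{\left(K,c \right)} = 0$ ($T{\left(K,c \right)} = 2 \left(c - c\right) = 2 \cdot 0 = 0$)
$S{\left(b \right)} = - 3 b$ ($S{\left(b \right)} = - 3 \left(b + 0\right) = - 3 b$)
$S{\left(-12 \right)} y + 17 = \left(-3\right) \left(-12\right) 49 + 17 = 36 \cdot 49 + 17 = 1764 + 17 = 1781$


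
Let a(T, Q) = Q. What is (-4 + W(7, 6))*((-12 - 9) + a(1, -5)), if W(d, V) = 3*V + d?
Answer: -546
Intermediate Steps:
W(d, V) = d + 3*V
(-4 + W(7, 6))*((-12 - 9) + a(1, -5)) = (-4 + (7 + 3*6))*((-12 - 9) - 5) = (-4 + (7 + 18))*(-21 - 5) = (-4 + 25)*(-26) = 21*(-26) = -546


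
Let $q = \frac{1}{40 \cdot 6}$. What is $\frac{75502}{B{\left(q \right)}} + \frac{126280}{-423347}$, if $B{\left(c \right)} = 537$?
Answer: $\frac{31895732834}{227337339} \approx 140.3$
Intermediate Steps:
$q = \frac{1}{240} \approx 0.0041667$
$\frac{75502}{B{\left(q \right)}} + \frac{126280}{-423347} = \frac{75502}{537} + \frac{126280}{-423347} = 75502 \cdot \frac{1}{537} + 126280 \left(- \frac{1}{423347}\right) = \frac{75502}{537} - \frac{126280}{423347} = \frac{31895732834}{227337339}$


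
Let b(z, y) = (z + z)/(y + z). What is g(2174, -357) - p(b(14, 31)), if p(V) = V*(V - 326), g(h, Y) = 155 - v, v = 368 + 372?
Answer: -774649/2025 ≈ -382.54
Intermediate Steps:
b(z, y) = 2*z/(y + z) (b(z, y) = (2*z)/(y + z) = 2*z/(y + z))
v = 740
g(h, Y) = -585 (g(h, Y) = 155 - 1*740 = 155 - 740 = -585)
p(V) = V*(-326 + V)
g(2174, -357) - p(b(14, 31)) = -585 - 2*14/(31 + 14)*(-326 + 2*14/(31 + 14)) = -585 - 2*14/45*(-326 + 2*14/45) = -585 - 2*14*(1/45)*(-326 + 2*14*(1/45)) = -585 - 28*(-326 + 28/45)/45 = -585 - 28*(-14642)/(45*45) = -585 - 1*(-409976/2025) = -585 + 409976/2025 = -774649/2025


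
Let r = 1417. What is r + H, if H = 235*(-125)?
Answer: -27958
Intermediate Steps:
H = -29375
r + H = 1417 - 29375 = -27958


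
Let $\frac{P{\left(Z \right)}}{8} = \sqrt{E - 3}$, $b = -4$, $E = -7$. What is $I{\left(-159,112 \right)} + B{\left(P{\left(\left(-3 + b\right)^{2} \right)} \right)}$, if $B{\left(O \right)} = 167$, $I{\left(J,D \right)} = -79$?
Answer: $88$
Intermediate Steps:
$P{\left(Z \right)} = 8 i \sqrt{10}$ ($P{\left(Z \right)} = 8 \sqrt{-7 - 3} = 8 \sqrt{-10} = 8 i \sqrt{10}$)
$I{\left(-159,112 \right)} + B{\left(P{\left(\left(-3 + b\right)^{2} \right)} \right)} = -79 + 167 = 88$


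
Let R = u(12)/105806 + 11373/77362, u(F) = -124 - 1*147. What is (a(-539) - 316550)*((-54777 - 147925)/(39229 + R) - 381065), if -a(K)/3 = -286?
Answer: 9657291872601667978596692/80276204444581 ≈ 1.2030e+11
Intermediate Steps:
u(F) = -271 (u(F) = -124 - 147 = -271)
a(K) = 858 (a(K) = -3*(-286) = 858)
R = 295591634/2046340943 (R = -271/105806 + 11373/77362 = 295591634/2046340943 ≈ 0.14445)
(a(-539) - 316550)*((-54777 - 147925)/(39229 + R) - 381065) = (858 - 316550)*((-54777 - 147925)/(39229 + 295591634/2046340943) - 381065) = -315692*(-202702/80276204444581/2046340943 - 381065) = -315692*(-202702*2046340943/80276204444581 - 381065) = -315692*(-414797401827986/80276204444581 - 381065) = -315692*(-30590866644076086751/80276204444581) = 9657291872601667978596692/80276204444581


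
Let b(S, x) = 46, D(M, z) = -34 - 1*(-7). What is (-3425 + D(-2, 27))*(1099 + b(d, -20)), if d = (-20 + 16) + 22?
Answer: -3952540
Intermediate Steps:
D(M, z) = -27 (D(M, z) = -34 + 7 = -27)
d = 18 (d = -4 + 22 = 18)
(-3425 + D(-2, 27))*(1099 + b(d, -20)) = (-3425 - 27)*(1099 + 46) = -3452*1145 = -3952540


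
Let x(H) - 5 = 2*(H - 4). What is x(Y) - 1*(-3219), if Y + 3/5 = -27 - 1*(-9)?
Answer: 15894/5 ≈ 3178.8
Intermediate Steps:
Y = -93/5 (Y = -3/5 + (-27 - 1*(-9)) = -3/5 + (-27 + 9) = -3/5 - 18 = -93/5 ≈ -18.600)
x(H) = -3 + 2*H (x(H) = 5 + 2*(H - 4) = 5 + 2*(-4 + H) = 5 + (-8 + 2*H) = -3 + 2*H)
x(Y) - 1*(-3219) = (-3 + 2*(-93/5)) - 1*(-3219) = (-3 - 186/5) + 3219 = -201/5 + 3219 = 15894/5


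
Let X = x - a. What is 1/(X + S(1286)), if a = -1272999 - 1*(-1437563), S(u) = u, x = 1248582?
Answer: 1/1085304 ≈ 9.2140e-7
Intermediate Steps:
a = 164564 (a = -1272999 + 1437563 = 164564)
X = 1084018 (X = 1248582 - 1*164564 = 1248582 - 164564 = 1084018)
1/(X + S(1286)) = 1/(1084018 + 1286) = 1/1085304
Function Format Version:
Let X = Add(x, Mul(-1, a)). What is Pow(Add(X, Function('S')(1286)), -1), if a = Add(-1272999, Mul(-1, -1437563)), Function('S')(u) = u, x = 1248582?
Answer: Rational(1, 1085304) ≈ 9.2140e-7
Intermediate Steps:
a = 164564 (a = Add(-1272999, 1437563) = 164564)
X = 1084018 (X = Add(1248582, Mul(-1, 164564)) = Add(1248582, -164564) = 1084018)
Pow(Add(X, Function('S')(1286)), -1) = Pow(Add(1084018, 1286), -1) = Pow(1085304, -1) = Rational(1, 1085304)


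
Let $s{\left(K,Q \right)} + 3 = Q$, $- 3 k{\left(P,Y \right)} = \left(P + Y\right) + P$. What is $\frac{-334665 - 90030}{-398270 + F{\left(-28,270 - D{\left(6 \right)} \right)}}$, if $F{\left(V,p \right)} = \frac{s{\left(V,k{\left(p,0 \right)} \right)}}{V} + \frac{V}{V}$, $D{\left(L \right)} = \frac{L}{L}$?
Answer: $\frac{35674380}{33454049} \approx 1.0664$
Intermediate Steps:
$k{\left(P,Y \right)} = - \frac{2 P}{3} - \frac{Y}{3}$ ($k{\left(P,Y \right)} = - \frac{\left(P + Y\right) + P}{3} = - \frac{Y + 2 P}{3} = - \frac{2 P}{3} - \frac{Y}{3}$)
$s{\left(K,Q \right)} = -3 + Q$
$D{\left(L \right)} = 1$
$F{\left(V,p \right)} = 1 + \frac{-3 - \frac{2 p}{3}}{V}$ ($F{\left(V,p \right)} = \frac{-3 - \frac{2 p}{3}}{V} + \frac{V}{V} = \frac{-3 + \left(- \frac{2 p}{3} + 0\right)}{V} + 1 = \frac{-3 - \frac{2 p}{3}}{V} + 1 = 1 + \frac{-3 - \frac{2 p}{3}}{V}$)
$\frac{-334665 - 90030}{-398270 + F{\left(-28,270 - D{\left(6 \right)} \right)}} = \frac{-334665 - 90030}{-398270 + \frac{-3 - 28 - \frac{2 \left(270 - 1\right)}{3}}{-28}} = - \frac{424695}{-398270 - \frac{-3 - 28 - \frac{2 \left(270 - 1\right)}{3}}{28}} = - \frac{424695}{-398270 - \frac{-3 - 28 - \frac{538}{3}}{28}} = - \frac{424695}{-398270 - - \frac{631}{84}} = - \frac{424695}{-398270 + \frac{631}{84}} = - \frac{424695}{- \frac{33454049}{84}} = \left(-424695\right) \left(- \frac{84}{33454049}\right) = \frac{35674380}{33454049}$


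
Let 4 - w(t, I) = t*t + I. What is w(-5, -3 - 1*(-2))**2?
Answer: 400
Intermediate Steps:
w(t, I) = 4 - I - t**2 (w(t, I) = 4 - (t*t + I) = 4 - (t**2 + I) = 4 - (I + t**2) = 4 + (-I - t**2) = 4 - I - t**2)
w(-5, -3 - 1*(-2))**2 = (4 - (-3 - 1*(-2)) - 1*(-5)**2)**2 = (4 - (-3 + 2) - 1*25)**2 = (4 - 1*(-1) - 25)**2 = (4 + 1 - 25)**2 = (-20)**2 = 400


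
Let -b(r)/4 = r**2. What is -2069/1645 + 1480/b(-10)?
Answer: -16311/3290 ≈ -4.9577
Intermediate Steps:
b(r) = -4*r**2
-2069/1645 + 1480/b(-10) = -2069/1645 + 1480/((-4*(-10)**2)) = -2069*1/1645 + 1480/((-4*100)) = -2069/1645 + 1480/(-400) = -2069/1645 + 1480*(-1/400) = -2069/1645 - 37/10 = -16311/3290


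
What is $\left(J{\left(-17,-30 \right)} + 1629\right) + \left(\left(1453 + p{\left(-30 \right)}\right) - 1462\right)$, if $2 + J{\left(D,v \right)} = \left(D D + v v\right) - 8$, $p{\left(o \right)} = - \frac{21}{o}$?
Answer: $\frac{27997}{10} \approx 2799.7$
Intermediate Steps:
$J{\left(D,v \right)} = -10 + D^{2} + v^{2}$ ($J{\left(D,v \right)} = -2 - \left(8 - D D - v v\right) = -2 - \left(8 - D^{2} - v^{2}\right) = -2 + \left(-8 + D^{2} + v^{2}\right) = -10 + D^{2} + v^{2}$)
$\left(J{\left(-17,-30 \right)} + 1629\right) + \left(\left(1453 + p{\left(-30 \right)}\right) - 1462\right) = \left(\left(-10 + \left(-17\right)^{2} + \left(-30\right)^{2}\right) + 1629\right) - \left(9 - \frac{7}{10}\right) = \left(\left(-10 + 289 + 900\right) + 1629\right) + \left(\left(1453 - - \frac{7}{10}\right) - 1462\right) = \left(1179 + 1629\right) + \left(\left(1453 + \frac{7}{10}\right) - 1462\right) = 2808 + \left(\frac{14537}{10} - 1462\right) = 2808 - \frac{83}{10} = \frac{27997}{10}$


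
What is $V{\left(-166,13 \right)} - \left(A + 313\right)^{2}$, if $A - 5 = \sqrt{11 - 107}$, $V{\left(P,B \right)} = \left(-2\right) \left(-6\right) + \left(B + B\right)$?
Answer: $-100990 - 2544 i \sqrt{6} \approx -1.0099 \cdot 10^{5} - 6231.5 i$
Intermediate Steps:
$V{\left(P,B \right)} = 12 + 2 B$
$A = 5 + 4 i \sqrt{6}$ ($A = 5 + \sqrt{11 - 107} = 5 + \sqrt{-96} = 5 + 4 i \sqrt{6} \approx 5.0 + 9.798 i$)
$V{\left(-166,13 \right)} - \left(A + 313\right)^{2} = \left(12 + 2 \cdot 13\right) - \left(\left(5 + 4 i \sqrt{6}\right) + 313\right)^{2} = \left(12 + 26\right) - \left(318 + 4 i \sqrt{6}\right)^{2} = 38 - \left(318 + 4 i \sqrt{6}\right)^{2}$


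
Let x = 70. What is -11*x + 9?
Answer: -761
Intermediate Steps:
-11*x + 9 = -11*70 + 9 = -770 + 9 = -761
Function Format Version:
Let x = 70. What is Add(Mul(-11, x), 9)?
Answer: -761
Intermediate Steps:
Add(Mul(-11, x), 9) = Add(Mul(-11, 70), 9) = Add(-770, 9) = -761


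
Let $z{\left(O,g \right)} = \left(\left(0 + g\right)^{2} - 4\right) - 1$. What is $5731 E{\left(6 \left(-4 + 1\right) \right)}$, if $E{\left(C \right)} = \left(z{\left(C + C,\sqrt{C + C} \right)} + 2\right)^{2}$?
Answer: $8716851$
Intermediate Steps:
$z{\left(O,g \right)} = -5 + g^{2}$ ($z{\left(O,g \right)} = \left(g^{2} - 4\right) - 1 = \left(-4 + g^{2}\right) - 1 = -5 + g^{2}$)
$E{\left(C \right)} = \left(-3 + 2 C\right)^{2}$ ($E{\left(C \right)} = \left(\left(-5 + \left(\sqrt{C + C}\right)^{2}\right) + 2\right)^{2} = \left(\left(-5 + \left(\sqrt{2 C}\right)^{2}\right) + 2\right)^{2} = \left(\left(-5 + \left(\sqrt{2} \sqrt{C}\right)^{2}\right) + 2\right)^{2} = \left(\left(-5 + 2 C\right) + 2\right)^{2} = \left(-3 + 2 C\right)^{2}$)
$5731 E{\left(6 \left(-4 + 1\right) \right)} = 5731 \left(-3 + 2 \cdot 6 \left(-4 + 1\right)\right)^{2} = 5731 \left(-3 + 2 \cdot 6 \left(-3\right)\right)^{2} = 5731 \left(-3 + 2 \left(-18\right)\right)^{2} = 5731 \left(-3 - 36\right)^{2} = 5731 \left(-39\right)^{2} = 5731 \cdot 1521 = 8716851$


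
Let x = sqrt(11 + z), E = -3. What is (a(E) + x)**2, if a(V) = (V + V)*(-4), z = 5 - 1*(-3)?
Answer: (24 + sqrt(19))**2 ≈ 804.23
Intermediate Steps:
z = 8 (z = 5 + 3 = 8)
a(V) = -8*V (a(V) = (2*V)*(-4) = -8*V)
x = sqrt(19) (x = sqrt(11 + 8) = sqrt(19) ≈ 4.3589)
(a(E) + x)**2 = (-8*(-3) + sqrt(19))**2 = (24 + sqrt(19))**2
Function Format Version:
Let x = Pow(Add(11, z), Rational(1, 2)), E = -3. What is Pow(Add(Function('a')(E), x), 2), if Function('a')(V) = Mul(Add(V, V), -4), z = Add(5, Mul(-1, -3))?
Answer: Pow(Add(24, Pow(19, Rational(1, 2))), 2) ≈ 804.23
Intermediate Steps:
z = 8 (z = Add(5, 3) = 8)
Function('a')(V) = Mul(-8, V) (Function('a')(V) = Mul(Mul(2, V), -4) = Mul(-8, V))
x = Pow(19, Rational(1, 2)) (x = Pow(Add(11, 8), Rational(1, 2)) = Pow(19, Rational(1, 2)) ≈ 4.3589)
Pow(Add(Function('a')(E), x), 2) = Pow(Add(Mul(-8, -3), Pow(19, Rational(1, 2))), 2) = Pow(Add(24, Pow(19, Rational(1, 2))), 2)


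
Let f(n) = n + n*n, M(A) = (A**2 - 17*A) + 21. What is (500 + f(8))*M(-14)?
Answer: 260260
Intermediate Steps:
M(A) = 21 + A**2 - 17*A
f(n) = n + n**2
(500 + f(8))*M(-14) = (500 + 8*(1 + 8))*(21 + (-14)**2 - 17*(-14)) = (500 + 8*9)*(21 + 196 + 238) = (500 + 72)*455 = 572*455 = 260260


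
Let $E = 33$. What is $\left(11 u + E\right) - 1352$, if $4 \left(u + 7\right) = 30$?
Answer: $- \frac{2627}{2} \approx -1313.5$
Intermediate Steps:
$u = \frac{1}{2}$ ($u = -7 + \frac{1}{4} \cdot 30 = -7 + \frac{15}{2} = \frac{1}{2} \approx 0.5$)
$\left(11 u + E\right) - 1352 = \left(11 \cdot \frac{1}{2} + 33\right) - 1352 = \left(\frac{11}{2} + 33\right) - 1352 = \frac{77}{2} - 1352 = - \frac{2627}{2}$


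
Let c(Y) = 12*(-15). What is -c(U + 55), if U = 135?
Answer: 180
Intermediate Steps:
c(Y) = -180
-c(U + 55) = -1*(-180) = 180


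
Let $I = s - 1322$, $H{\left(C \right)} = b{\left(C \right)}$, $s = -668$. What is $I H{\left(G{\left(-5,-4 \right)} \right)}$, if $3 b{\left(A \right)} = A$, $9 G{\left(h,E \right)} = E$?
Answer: $\frac{7960}{27} \approx 294.81$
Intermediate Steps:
$G{\left(h,E \right)} = \frac{E}{9}$
$b{\left(A \right)} = \frac{A}{3}$
$H{\left(C \right)} = \frac{C}{3}$
$I = -1990$ ($I = -668 - 1322 = -1990$)
$I H{\left(G{\left(-5,-4 \right)} \right)} = - 1990 \frac{\frac{1}{9} \left(-4\right)}{3} = - 1990 \cdot \frac{1}{3} \left(- \frac{4}{9}\right) = \left(-1990\right) \left(- \frac{4}{27}\right) = \frac{7960}{27}$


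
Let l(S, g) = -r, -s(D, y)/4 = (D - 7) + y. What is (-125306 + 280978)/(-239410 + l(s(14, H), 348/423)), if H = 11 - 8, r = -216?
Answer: -77836/119597 ≈ -0.65082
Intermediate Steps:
H = 3
s(D, y) = 28 - 4*D - 4*y (s(D, y) = -4*((D - 7) + y) = -4*((-7 + D) + y) = -4*(-7 + D + y) = 28 - 4*D - 4*y)
l(S, g) = 216 (l(S, g) = -1*(-216) = 216)
(-125306 + 280978)/(-239410 + l(s(14, H), 348/423)) = (-125306 + 280978)/(-239410 + 216) = 155672/(-239194) = 155672*(-1/239194) = -77836/119597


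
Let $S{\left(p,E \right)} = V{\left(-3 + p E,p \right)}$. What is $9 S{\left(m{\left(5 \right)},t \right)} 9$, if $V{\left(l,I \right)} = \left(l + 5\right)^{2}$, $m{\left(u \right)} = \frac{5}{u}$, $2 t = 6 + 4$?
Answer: $3969$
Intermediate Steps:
$t = 5$ ($t = \frac{6 + 4}{2} = \frac{1}{2} \cdot 10 = 5$)
$V{\left(l,I \right)} = \left(5 + l\right)^{2}$
$S{\left(p,E \right)} = \left(2 + E p\right)^{2}$ ($S{\left(p,E \right)} = \left(5 + \left(-3 + p E\right)\right)^{2} = \left(5 + \left(-3 + E p\right)\right)^{2} = \left(2 + E p\right)^{2}$)
$9 S{\left(m{\left(5 \right)},t \right)} 9 = 9 \left(2 + 5 \cdot \frac{5}{5}\right)^{2} \cdot 9 = 9 \left(2 + 5 \cdot 5 \cdot \frac{1}{5}\right)^{2} \cdot 9 = 9 \left(2 + 5 \cdot 1\right)^{2} \cdot 9 = 9 \left(2 + 5\right)^{2} \cdot 9 = 9 \cdot 7^{2} \cdot 9 = 9 \cdot 49 \cdot 9 = 441 \cdot 9 = 3969$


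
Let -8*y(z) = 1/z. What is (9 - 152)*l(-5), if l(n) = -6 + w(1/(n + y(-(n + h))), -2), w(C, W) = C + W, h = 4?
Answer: 48048/41 ≈ 1171.9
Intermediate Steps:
y(z) = -1/(8*z)
l(n) = -8 + 1/(n - 1/(8*(-4 - n))) (l(n) = -6 + (1/(n - (-1/(n + 4))/8) - 2) = -6 + (1/(n - (-1/(4 + n))/8) - 2) = -6 + (1/(n - 1/(8*(-4 - n))) - 2) = -6 + (-2 + 1/(n - 1/(8*(-4 - n)))) = -8 + 1/(n - 1/(8*(-4 - n))))
(9 - 152)*l(-5) = (9 - 152)*(-8 + 1/(-5 + 1/(8*(4 - 5)))) = -143*(-8 + 1/(-5 + (⅛)/(-1))) = -143*(-8 + 1/(-5 + (⅛)*(-1))) = -143*(-8 + 1/(-5 - ⅛)) = -143*(-8 + 1/(-41/8)) = -143*(-8 - 8/41) = -143*(-336/41) = 48048/41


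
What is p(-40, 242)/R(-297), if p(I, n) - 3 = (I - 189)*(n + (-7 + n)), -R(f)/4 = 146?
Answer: 54615/292 ≈ 187.04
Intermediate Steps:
R(f) = -584 (R(f) = -4*146 = -584)
p(I, n) = 3 + (-189 + I)*(-7 + 2*n) (p(I, n) = 3 + (I - 189)*(n + (-7 + n)) = 3 + (-189 + I)*(-7 + 2*n))
p(-40, 242)/R(-297) = (1326 - 378*242 - 7*(-40) + 2*(-40)*242)/(-584) = (1326 - 91476 + 280 - 19360)*(-1/584) = -109230*(-1/584) = 54615/292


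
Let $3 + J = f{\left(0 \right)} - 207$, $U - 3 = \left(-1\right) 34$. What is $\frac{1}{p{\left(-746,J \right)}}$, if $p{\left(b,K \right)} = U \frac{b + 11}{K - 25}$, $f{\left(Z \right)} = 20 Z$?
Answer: $- \frac{47}{4557} \approx -0.010314$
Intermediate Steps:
$U = -31$ ($U = 3 - 34 = -31$)
$J = -210$ ($J = -3 + \left(20 \cdot 0 - 207\right) = -3 + \left(0 - 207\right) = -3 - 207 = -210$)
$p{\left(b,K \right)} = - \frac{31 \left(11 + b\right)}{-25 + K}$ ($p{\left(b,K \right)} = - 31 \frac{b + 11}{K - 25} = - 31 \frac{11 + b}{-25 + K} = - \frac{31 \left(11 + b\right)}{-25 + K}$)
$\frac{1}{p{\left(-746,J \right)}} = \frac{1}{31 \frac{1}{-25 - 210} \left(-11 - -746\right)} = \frac{1}{31 \frac{1}{-235} \left(-11 + 746\right)} = \frac{1}{31 \left(- \frac{1}{235}\right) 735} = \frac{1}{- \frac{4557}{47}} = - \frac{47}{4557}$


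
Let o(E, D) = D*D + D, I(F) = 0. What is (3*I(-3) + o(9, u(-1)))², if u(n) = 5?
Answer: 900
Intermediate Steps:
o(E, D) = D + D² (o(E, D) = D² + D = D + D²)
(3*I(-3) + o(9, u(-1)))² = (3*0 + 5*(1 + 5))² = (0 + 5*6)² = (0 + 30)² = 30² = 900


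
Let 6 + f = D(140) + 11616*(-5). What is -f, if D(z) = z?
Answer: 57946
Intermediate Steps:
f = -57946 (f = -6 + (140 + 11616*(-5)) = -6 + (140 - 58080) = -6 - 57940 = -57946)
-f = -1*(-57946) = 57946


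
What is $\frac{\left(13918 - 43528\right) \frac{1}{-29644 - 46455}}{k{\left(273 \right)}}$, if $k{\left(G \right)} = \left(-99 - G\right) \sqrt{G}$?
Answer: $- \frac{235 \sqrt{273}}{61335794} \approx -6.3305 \cdot 10^{-5}$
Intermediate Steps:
$k{\left(G \right)} = \sqrt{G} \left(-99 - G\right)$
$\frac{\left(13918 - 43528\right) \frac{1}{-29644 - 46455}}{k{\left(273 \right)}} = \frac{\left(13918 - 43528\right) \frac{1}{-29644 - 46455}}{\sqrt{273} \left(-99 - 273\right)} = \frac{\left(-29610\right) \frac{1}{-76099}}{\sqrt{273} \left(-99 - 273\right)} = \frac{\left(-29610\right) \left(- \frac{1}{76099}\right)}{\sqrt{273} \left(-372\right)} = \frac{29610}{76099 \left(- 372 \sqrt{273}\right)} = \frac{29610 \left(- \frac{\sqrt{273}}{101556}\right)}{76099} = - \frac{235 \sqrt{273}}{61335794}$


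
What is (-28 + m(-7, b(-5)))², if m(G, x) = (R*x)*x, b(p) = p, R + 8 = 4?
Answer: 16384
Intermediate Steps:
R = -4 (R = -8 + 4 = -4)
m(G, x) = -4*x² (m(G, x) = (-4*x)*x = -4*x²)
(-28 + m(-7, b(-5)))² = (-28 - 4*(-5)²)² = (-28 - 4*25)² = (-28 - 100)² = (-128)² = 16384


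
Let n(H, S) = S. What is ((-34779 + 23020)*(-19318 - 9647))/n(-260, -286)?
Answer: -30963585/26 ≈ -1.1909e+6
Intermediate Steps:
((-34779 + 23020)*(-19318 - 9647))/n(-260, -286) = ((-34779 + 23020)*(-19318 - 9647))/(-286) = -11759*(-28965)*(-1/286) = 340599435*(-1/286) = -30963585/26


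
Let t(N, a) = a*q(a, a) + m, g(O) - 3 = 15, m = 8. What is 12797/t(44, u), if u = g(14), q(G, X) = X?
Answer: 12797/332 ≈ 38.545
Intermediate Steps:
g(O) = 18 (g(O) = 3 + 15 = 18)
u = 18
t(N, a) = 8 + a**2 (t(N, a) = a*a + 8 = a**2 + 8 = 8 + a**2)
12797/t(44, u) = 12797/(8 + 18**2) = 12797/(8 + 324) = 12797/332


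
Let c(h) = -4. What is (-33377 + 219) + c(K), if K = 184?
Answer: -33162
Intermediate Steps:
(-33377 + 219) + c(K) = (-33377 + 219) - 4 = -33158 - 4 = -33162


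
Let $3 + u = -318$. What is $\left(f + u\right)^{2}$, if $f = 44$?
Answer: $76729$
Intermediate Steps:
$u = -321$ ($u = -3 - 318 = -321$)
$\left(f + u\right)^{2} = \left(44 - 321\right)^{2} = \left(-277\right)^{2} = 76729$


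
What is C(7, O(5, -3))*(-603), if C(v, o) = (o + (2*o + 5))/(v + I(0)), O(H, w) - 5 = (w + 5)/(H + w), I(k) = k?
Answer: -13869/7 ≈ -1981.3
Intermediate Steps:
O(H, w) = 5 + (5 + w)/(H + w) (O(H, w) = 5 + (w + 5)/(H + w) = 5 + (5 + w)/(H + w))
C(v, o) = (5 + 3*o)/v (C(v, o) = (o + (2*o + 5))/(v + 0) = (o + (5 + 2*o))/v = (5 + 3*o)/v)
C(7, O(5, -3))*(-603) = ((5 + 3*((5 + 5*5 + 6*(-3))/(5 - 3)))/7)*(-603) = ((5 + 3*((5 + 25 - 18)/2))/7)*(-603) = ((5 + 3*((½)*12))/7)*(-603) = ((5 + 3*6)/7)*(-603) = ((5 + 18)/7)*(-603) = ((⅐)*23)*(-603) = (23/7)*(-603) = -13869/7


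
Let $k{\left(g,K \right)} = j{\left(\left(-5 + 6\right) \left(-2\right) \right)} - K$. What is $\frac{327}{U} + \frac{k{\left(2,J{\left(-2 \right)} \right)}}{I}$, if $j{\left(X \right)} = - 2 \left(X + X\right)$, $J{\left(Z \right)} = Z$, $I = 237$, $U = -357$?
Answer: $- \frac{24643}{28203} \approx -0.87377$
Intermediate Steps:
$j{\left(X \right)} = - 4 X$ ($j{\left(X \right)} = - 2 \cdot 2 X = - 4 X$)
$k{\left(g,K \right)} = 8 - K$ ($k{\left(g,K \right)} = - 4 \left(-5 + 6\right) \left(-2\right) - K = - 4 \cdot 1 \left(-2\right) - K = \left(-4\right) \left(-2\right) - K = 8 - K$)
$\frac{327}{U} + \frac{k{\left(2,J{\left(-2 \right)} \right)}}{I} = \frac{327}{-357} + \frac{8 - -2}{237} = 327 \left(- \frac{1}{357}\right) + \left(8 + 2\right) \frac{1}{237} = - \frac{109}{119} + 10 \cdot \frac{1}{237} = - \frac{109}{119} + \frac{10}{237} = - \frac{24643}{28203}$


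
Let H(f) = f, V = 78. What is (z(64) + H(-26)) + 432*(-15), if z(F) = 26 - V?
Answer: -6558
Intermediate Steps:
z(F) = -52 (z(F) = 26 - 1*78 = 26 - 78 = -52)
(z(64) + H(-26)) + 432*(-15) = (-52 - 26) + 432*(-15) = -78 - 6480 = -6558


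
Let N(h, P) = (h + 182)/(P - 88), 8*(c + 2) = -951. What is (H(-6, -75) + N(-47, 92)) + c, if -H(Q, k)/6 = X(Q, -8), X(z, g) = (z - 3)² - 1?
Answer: -4537/8 ≈ -567.13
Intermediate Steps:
c = -967/8 (c = -2 + (⅛)*(-951) = -2 - 951/8 = -967/8 ≈ -120.88)
X(z, g) = -1 + (-3 + z)² (X(z, g) = (-3 + z)² - 1 = -1 + (-3 + z)²)
N(h, P) = (182 + h)/(-88 + P)
H(Q, k) = 6 - 6*(-3 + Q)² (H(Q, k) = -6*(-1 + (-3 + Q)²) = 6 - 6*(-3 + Q)²)
(H(-6, -75) + N(-47, 92)) + c = ((6 - 6*(-3 - 6)²) + (182 - 47)/(-88 + 92)) - 967/8 = ((6 - 6*(-9)²) + 135/4) - 967/8 = ((6 - 6*81) + (¼)*135) - 967/8 = ((6 - 486) + 135/4) - 967/8 = (-480 + 135/4) - 967/8 = -1785/4 - 967/8 = -4537/8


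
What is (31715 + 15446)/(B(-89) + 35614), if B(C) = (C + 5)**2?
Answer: 47161/42670 ≈ 1.1052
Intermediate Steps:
B(C) = (5 + C)**2
(31715 + 15446)/(B(-89) + 35614) = (31715 + 15446)/((5 - 89)**2 + 35614) = 47161/((-84)**2 + 35614) = 47161/(7056 + 35614) = 47161/42670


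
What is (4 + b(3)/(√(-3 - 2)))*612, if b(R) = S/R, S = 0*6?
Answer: 2448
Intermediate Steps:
S = 0
b(R) = 0 (b(R) = 0/R = 0)
(4 + b(3)/(√(-3 - 2)))*612 = (4 + 0/(√(-3 - 2)))*612 = (4 + 0/(√(-5)))*612 = (4 + 0/((I*√5)))*612 = (4 + 0*(-I*√5/5))*612 = (4 + 0)*612 = 4*612 = 2448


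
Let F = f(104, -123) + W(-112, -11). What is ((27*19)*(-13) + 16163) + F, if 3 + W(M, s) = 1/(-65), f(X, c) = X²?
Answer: 1319954/65 ≈ 20307.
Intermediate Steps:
W(M, s) = -196/65 (W(M, s) = -3 + 1/(-65) = -3 - 1/65 = -196/65)
F = 702844/65 (F = 104² - 196/65 = 10816 - 196/65 = 702844/65 ≈ 10813.)
((27*19)*(-13) + 16163) + F = ((27*19)*(-13) + 16163) + 702844/65 = (513*(-13) + 16163) + 702844/65 = (-6669 + 16163) + 702844/65 = 9494 + 702844/65 = 1319954/65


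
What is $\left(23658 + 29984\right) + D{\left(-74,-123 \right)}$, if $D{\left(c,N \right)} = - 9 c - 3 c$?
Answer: $54530$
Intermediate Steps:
$D{\left(c,N \right)} = - 12 c$
$\left(23658 + 29984\right) + D{\left(-74,-123 \right)} = \left(23658 + 29984\right) - -888 = 53642 + 888 = 54530$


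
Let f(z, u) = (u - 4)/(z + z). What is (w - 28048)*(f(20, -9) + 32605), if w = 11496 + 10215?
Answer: -8264633019/40 ≈ -2.0662e+8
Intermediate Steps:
f(z, u) = (-4 + u)/(2*z) (f(z, u) = (-4 + u)/((2*z)) = (-4 + u)*(1/(2*z)) = (-4 + u)/(2*z))
w = 21711
(w - 28048)*(f(20, -9) + 32605) = (21711 - 28048)*((½)*(-4 - 9)/20 + 32605) = -6337*((½)*(1/20)*(-13) + 32605) = -6337*(-13/40 + 32605) = -6337*1304187/40 = -8264633019/40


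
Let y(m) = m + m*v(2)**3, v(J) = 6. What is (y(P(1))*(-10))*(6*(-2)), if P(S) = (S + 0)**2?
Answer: 26040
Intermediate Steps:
P(S) = S**2
y(m) = 217*m (y(m) = m + m*6**3 = m + m*216 = m + 216*m = 217*m)
(y(P(1))*(-10))*(6*(-2)) = ((217*1**2)*(-10))*(6*(-2)) = ((217*1)*(-10))*(-12) = (217*(-10))*(-12) = -2170*(-12) = 26040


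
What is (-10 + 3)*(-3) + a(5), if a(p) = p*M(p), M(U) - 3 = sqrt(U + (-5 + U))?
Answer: 36 + 5*sqrt(5) ≈ 47.180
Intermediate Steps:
M(U) = 3 + sqrt(-5 + 2*U) (M(U) = 3 + sqrt(U + (-5 + U)) = 3 + sqrt(-5 + 2*U))
a(p) = p*(3 + sqrt(-5 + 2*p))
(-10 + 3)*(-3) + a(5) = (-10 + 3)*(-3) + 5*(3 + sqrt(-5 + 2*5)) = -7*(-3) + 5*(3 + sqrt(-5 + 10)) = 21 + 5*(3 + sqrt(5)) = 21 + (15 + 5*sqrt(5)) = 36 + 5*sqrt(5)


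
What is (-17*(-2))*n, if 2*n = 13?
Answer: 221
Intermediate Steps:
n = 13/2 (n = (1/2)*13 = 13/2 ≈ 6.5000)
(-17*(-2))*n = -17*(-2)*(13/2) = 34*(13/2) = 221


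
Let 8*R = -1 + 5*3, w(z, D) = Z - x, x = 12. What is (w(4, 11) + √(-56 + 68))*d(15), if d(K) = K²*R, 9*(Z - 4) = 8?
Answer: -2800 + 1575*√3/2 ≈ -1436.0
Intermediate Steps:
Z = 44/9 (Z = 4 + (⅑)*8 = 4 + 8/9 = 44/9 ≈ 4.8889)
w(z, D) = -64/9 (w(z, D) = 44/9 - 1*12 = 44/9 - 12 = -64/9)
R = 7/4 (R = (-1 + 5*3)/8 = (-1 + 15)/8 = (⅛)*14 = 7/4 ≈ 1.7500)
d(K) = 7*K²/4 (d(K) = K²*(7/4) = 7*K²/4)
(w(4, 11) + √(-56 + 68))*d(15) = (-64/9 + √(-56 + 68))*((7/4)*15²) = (-64/9 + √12)*((7/4)*225) = (-64/9 + 2*√3)*(1575/4) = -2800 + 1575*√3/2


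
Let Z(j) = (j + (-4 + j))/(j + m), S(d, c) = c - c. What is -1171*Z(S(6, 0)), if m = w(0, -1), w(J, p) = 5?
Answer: 4684/5 ≈ 936.80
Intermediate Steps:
m = 5
S(d, c) = 0
Z(j) = (-4 + 2*j)/(5 + j) (Z(j) = (j + (-4 + j))/(j + 5) = (-4 + 2*j)/(5 + j))
-1171*Z(S(6, 0)) = -2342*(-2 + 0)/(5 + 0) = -2342*(-2)/5 = -1171*(-⅘) = 4684/5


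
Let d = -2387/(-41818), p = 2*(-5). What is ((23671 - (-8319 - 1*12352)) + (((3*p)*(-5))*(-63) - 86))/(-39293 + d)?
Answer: -69310348/78245347 ≈ -0.88581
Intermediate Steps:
p = -10
d = 341/5974 (d = -2387*(-1/41818) = 341/5974 ≈ 0.057081)
((23671 - (-8319 - 1*12352)) + (((3*p)*(-5))*(-63) - 86))/(-39293 + d) = ((23671 - (-8319 - 1*12352)) + (((3*(-10))*(-5))*(-63) - 86))/(-39293 + 341/5974) = ((23671 - (-8319 - 12352)) + (-30*(-5)*(-63) - 86))/(-234736041/5974) = ((23671 - 1*(-20671)) + (150*(-63) - 86))*(-5974/234736041) = ((23671 + 20671) + (-9450 - 86))*(-5974/234736041) = (44342 - 9536)*(-5974/234736041) = 34806*(-5974/234736041) = -69310348/78245347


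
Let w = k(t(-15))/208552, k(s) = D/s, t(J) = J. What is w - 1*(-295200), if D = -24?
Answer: 38477844001/130345 ≈ 2.9520e+5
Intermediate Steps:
k(s) = -24/s
w = 1/130345 (w = -24/(-15)/208552 = -24*(-1/15)*(1/208552) = (8/5)*(1/208552) = 1/130345 ≈ 7.6719e-6)
w - 1*(-295200) = 1/130345 - 1*(-295200) = 1/130345 + 295200 = 38477844001/130345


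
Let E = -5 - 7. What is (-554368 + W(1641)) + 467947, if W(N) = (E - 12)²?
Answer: -85845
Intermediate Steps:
E = -12
W(N) = 576 (W(N) = (-12 - 12)² = (-24)² = 576)
(-554368 + W(1641)) + 467947 = (-554368 + 576) + 467947 = -553792 + 467947 = -85845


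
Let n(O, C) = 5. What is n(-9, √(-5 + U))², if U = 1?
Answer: 25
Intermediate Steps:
n(-9, √(-5 + U))² = 5² = 25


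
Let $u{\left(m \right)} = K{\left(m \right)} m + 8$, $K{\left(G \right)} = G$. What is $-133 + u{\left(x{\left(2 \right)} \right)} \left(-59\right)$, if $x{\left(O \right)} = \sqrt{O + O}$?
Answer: $-841$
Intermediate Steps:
$x{\left(O \right)} = \sqrt{2} \sqrt{O}$ ($x{\left(O \right)} = \sqrt{2 O} = \sqrt{2} \sqrt{O}$)
$u{\left(m \right)} = 8 + m^{2}$ ($u{\left(m \right)} = m m + 8 = m^{2} + 8 = 8 + m^{2}$)
$-133 + u{\left(x{\left(2 \right)} \right)} \left(-59\right) = -133 + \left(8 + \left(\sqrt{2} \sqrt{2}\right)^{2}\right) \left(-59\right) = -133 + \left(8 + 2^{2}\right) \left(-59\right) = -133 + \left(8 + 4\right) \left(-59\right) = -133 + 12 \left(-59\right) = -133 - 708 = -841$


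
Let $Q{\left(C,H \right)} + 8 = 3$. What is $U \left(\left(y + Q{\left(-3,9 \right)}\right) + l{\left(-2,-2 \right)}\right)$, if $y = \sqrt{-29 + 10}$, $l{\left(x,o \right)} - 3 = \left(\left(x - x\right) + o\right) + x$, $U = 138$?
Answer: $-828 + 138 i \sqrt{19} \approx -828.0 + 601.53 i$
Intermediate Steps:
$Q{\left(C,H \right)} = -5$ ($Q{\left(C,H \right)} = -8 + 3 = -5$)
$l{\left(x,o \right)} = 3 + o + x$ ($l{\left(x,o \right)} = 3 + \left(\left(\left(x - x\right) + o\right) + x\right) = 3 + \left(\left(0 + o\right) + x\right) = 3 + \left(o + x\right) = 3 + o + x$)
$y = i \sqrt{19}$ ($y = \sqrt{-19} = i \sqrt{19} \approx 4.3589 i$)
$U \left(\left(y + Q{\left(-3,9 \right)}\right) + l{\left(-2,-2 \right)}\right) = 138 \left(\left(i \sqrt{19} - 5\right) - 1\right) = 138 \left(\left(-5 + i \sqrt{19}\right) - 1\right) = 138 \left(-6 + i \sqrt{19}\right) = -828 + 138 i \sqrt{19}$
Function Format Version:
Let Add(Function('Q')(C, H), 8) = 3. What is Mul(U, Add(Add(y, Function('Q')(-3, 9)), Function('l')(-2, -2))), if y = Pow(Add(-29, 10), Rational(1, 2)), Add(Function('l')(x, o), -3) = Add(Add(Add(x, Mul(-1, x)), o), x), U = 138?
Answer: Add(-828, Mul(138, I, Pow(19, Rational(1, 2)))) ≈ Add(-828.00, Mul(601.53, I))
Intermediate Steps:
Function('Q')(C, H) = -5 (Function('Q')(C, H) = Add(-8, 3) = -5)
Function('l')(x, o) = Add(3, o, x) (Function('l')(x, o) = Add(3, Add(Add(Add(x, Mul(-1, x)), o), x)) = Add(3, Add(Add(0, o), x)) = Add(3, Add(o, x)) = Add(3, o, x))
y = Mul(I, Pow(19, Rational(1, 2))) (y = Pow(-19, Rational(1, 2)) = Mul(I, Pow(19, Rational(1, 2))) ≈ Mul(4.3589, I))
Mul(U, Add(Add(y, Function('Q')(-3, 9)), Function('l')(-2, -2))) = Mul(138, Add(Add(Mul(I, Pow(19, Rational(1, 2))), -5), Add(3, -2, -2))) = Mul(138, Add(Add(-5, Mul(I, Pow(19, Rational(1, 2)))), -1)) = Mul(138, Add(-6, Mul(I, Pow(19, Rational(1, 2))))) = Add(-828, Mul(138, I, Pow(19, Rational(1, 2))))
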